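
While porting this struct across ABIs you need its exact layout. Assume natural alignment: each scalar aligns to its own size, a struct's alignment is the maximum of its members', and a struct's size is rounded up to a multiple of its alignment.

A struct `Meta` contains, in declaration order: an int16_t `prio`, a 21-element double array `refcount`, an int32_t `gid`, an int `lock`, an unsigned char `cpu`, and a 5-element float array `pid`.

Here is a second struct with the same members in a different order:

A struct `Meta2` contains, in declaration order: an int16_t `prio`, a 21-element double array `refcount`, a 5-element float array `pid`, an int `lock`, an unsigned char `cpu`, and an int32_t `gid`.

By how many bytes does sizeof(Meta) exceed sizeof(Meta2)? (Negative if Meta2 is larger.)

0

0..2  prio  (2B, 2-aligned)
2..8  -- padding (6B)
8..176  refcount  (168B, 8-aligned)
176..180  gid  (4B, 4-aligned)
180..184  lock  (4B, 4-aligned)
184..185  cpu  (1B, 1-aligned)
185..188  -- padding (3B)
188..208  pid  (20B, 4-aligned)
sizeof = 208, alignof = 8
— Meta2 —
0..2  prio  (2B, 2-aligned)
2..8  -- padding (6B)
8..176  refcount  (168B, 8-aligned)
176..196  pid  (20B, 4-aligned)
196..200  lock  (4B, 4-aligned)
200..201  cpu  (1B, 1-aligned)
201..204  -- padding (3B)
204..208  gid  (4B, 4-aligned)
sizeof = 208, alignof = 8
208 − 208 = 0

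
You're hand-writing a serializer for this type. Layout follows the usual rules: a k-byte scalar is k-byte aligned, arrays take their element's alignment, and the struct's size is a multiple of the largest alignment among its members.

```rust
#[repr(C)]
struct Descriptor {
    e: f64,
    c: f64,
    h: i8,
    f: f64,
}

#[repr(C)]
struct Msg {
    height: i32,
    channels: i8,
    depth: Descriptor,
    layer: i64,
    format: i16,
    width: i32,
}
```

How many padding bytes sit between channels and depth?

Descriptor: 0..8  e  (8B, 8-aligned); 8..16  c  (8B, 8-aligned); 16..17  h  (1B, 1-aligned); 17..24  -- padding (7B); 24..32  f  (8B, 8-aligned); sizeof = 32, alignof = 8
0..4  height  (4B, 4-aligned)
4..5  channels  (1B, 1-aligned)
5..8  -- padding (3B)
8..40  depth  (32B, 8-aligned)

3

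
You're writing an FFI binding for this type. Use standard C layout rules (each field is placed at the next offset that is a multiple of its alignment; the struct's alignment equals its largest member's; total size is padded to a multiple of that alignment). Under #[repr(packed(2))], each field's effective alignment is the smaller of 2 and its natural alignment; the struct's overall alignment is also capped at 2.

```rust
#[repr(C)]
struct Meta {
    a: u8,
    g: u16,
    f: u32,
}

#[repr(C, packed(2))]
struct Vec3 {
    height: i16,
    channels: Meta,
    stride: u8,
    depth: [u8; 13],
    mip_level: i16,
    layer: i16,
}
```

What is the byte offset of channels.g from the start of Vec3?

4

Meta: 0..1  a  (1B, 1-aligned); 1..2  -- padding (1B); 2..4  g  (2B, 2-aligned); 4..8  f  (4B, 4-aligned); sizeof = 8, alignof = 4
0..2  height  (2B, 2-aligned)
2..10  channels  (8B, 2-aligned)
within Meta: g at 2
2 + 2 = 4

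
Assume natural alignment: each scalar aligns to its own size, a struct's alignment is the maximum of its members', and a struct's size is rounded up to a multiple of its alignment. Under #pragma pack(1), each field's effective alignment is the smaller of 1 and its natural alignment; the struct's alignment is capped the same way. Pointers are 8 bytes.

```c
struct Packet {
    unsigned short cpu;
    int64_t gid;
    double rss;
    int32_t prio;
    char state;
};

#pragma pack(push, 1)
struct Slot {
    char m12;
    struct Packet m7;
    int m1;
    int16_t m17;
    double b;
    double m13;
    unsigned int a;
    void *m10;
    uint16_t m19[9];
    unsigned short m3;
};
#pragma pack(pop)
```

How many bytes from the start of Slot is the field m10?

Packet: 0..2  cpu  (2B, 2-aligned); 2..8  -- padding (6B); 8..16  gid  (8B, 8-aligned); 16..24  rss  (8B, 8-aligned); 24..28  prio  (4B, 4-aligned); 28..29  state  (1B, 1-aligned); 29..32  -- tail padding (3B); sizeof = 32, alignof = 8
0..1  m12  (1B, 1-aligned)
1..33  m7  (32B, 1-aligned)
33..37  m1  (4B, 1-aligned)
37..39  m17  (2B, 1-aligned)
39..47  b  (8B, 1-aligned)
47..55  m13  (8B, 1-aligned)
55..59  a  (4B, 1-aligned)
59..67  m10  (8B, 1-aligned)

59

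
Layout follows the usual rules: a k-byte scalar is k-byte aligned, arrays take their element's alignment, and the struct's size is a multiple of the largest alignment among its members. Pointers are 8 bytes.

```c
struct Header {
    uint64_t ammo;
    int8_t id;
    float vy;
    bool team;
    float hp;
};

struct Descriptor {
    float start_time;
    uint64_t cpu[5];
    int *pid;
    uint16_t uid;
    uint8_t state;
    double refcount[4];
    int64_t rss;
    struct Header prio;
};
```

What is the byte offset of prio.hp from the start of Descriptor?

Header: ammo at 0 (size 8, align 8) → ends 8; id at 8 (size 1, align 1) → ends 9; pad 3 to align 4 for vy; vy at 12 (size 4, align 4) → ends 16; team at 16 (size 1, align 1) → ends 17; pad 3 to align 4 for hp; hp at 20 (size 4, align 4) → ends 24; total 24 bytes, alignment 8
start_time at 0 (size 4, align 4) → ends 4
pad 4 to align 8 for cpu
cpu at 8 (size 40, align 8) → ends 48
pid at 48 (size 8, align 8) → ends 56
uid at 56 (size 2, align 2) → ends 58
state at 58 (size 1, align 1) → ends 59
pad 5 to align 8 for refcount
refcount at 64 (size 32, align 8) → ends 96
rss at 96 (size 8, align 8) → ends 104
prio at 104 (size 24, align 8) → ends 128
within Header: hp at 20
104 + 20 = 124

124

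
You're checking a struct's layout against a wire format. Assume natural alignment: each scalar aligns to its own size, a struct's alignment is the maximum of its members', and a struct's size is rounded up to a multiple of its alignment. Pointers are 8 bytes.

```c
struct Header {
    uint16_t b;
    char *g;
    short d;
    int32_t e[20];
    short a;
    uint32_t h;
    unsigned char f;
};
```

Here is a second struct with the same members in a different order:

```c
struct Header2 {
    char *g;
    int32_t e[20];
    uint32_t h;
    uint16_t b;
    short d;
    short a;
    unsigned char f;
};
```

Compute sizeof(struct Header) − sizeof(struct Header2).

8

@0: b [2B, align 2] → 2
+6 pad (align 8)
@8: g [8B, align 8] → 16
@16: d [2B, align 2] → 18
+2 pad (align 4)
@20: e [80B, align 4] → 100
@100: a [2B, align 2] → 102
+2 pad (align 4)
@104: h [4B, align 4] → 108
@108: f [1B, align 1] → 109
+3 tail pad (align 8)
size 112, align 8
— Header2 —
@0: g [8B, align 8] → 8
@8: e [80B, align 4] → 88
@88: h [4B, align 4] → 92
@92: b [2B, align 2] → 94
@94: d [2B, align 2] → 96
@96: a [2B, align 2] → 98
@98: f [1B, align 1] → 99
+5 tail pad (align 8)
size 104, align 8
112 − 104 = 8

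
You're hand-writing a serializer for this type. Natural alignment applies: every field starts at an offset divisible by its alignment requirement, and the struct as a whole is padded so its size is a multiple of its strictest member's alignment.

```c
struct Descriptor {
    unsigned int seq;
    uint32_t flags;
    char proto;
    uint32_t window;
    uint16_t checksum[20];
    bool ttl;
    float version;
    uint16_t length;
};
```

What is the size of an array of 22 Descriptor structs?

@0: seq [4B, align 4] → 4
@4: flags [4B, align 4] → 8
@8: proto [1B, align 1] → 9
+3 pad (align 4)
@12: window [4B, align 4] → 16
@16: checksum [40B, align 2] → 56
@56: ttl [1B, align 1] → 57
+3 pad (align 4)
@60: version [4B, align 4] → 64
@64: length [2B, align 2] → 66
+2 tail pad (align 4)
size 68, align 4
array of 22: 22 × 68 = 1496

1496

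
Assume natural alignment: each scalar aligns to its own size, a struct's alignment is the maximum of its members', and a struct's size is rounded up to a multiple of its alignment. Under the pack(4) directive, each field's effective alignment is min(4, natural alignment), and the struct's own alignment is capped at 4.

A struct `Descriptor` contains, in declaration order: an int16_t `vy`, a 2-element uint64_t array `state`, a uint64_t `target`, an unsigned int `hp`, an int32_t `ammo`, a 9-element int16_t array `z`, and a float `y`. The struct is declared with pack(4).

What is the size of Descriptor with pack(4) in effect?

60

vy at 0 (size 2, align 2) → ends 2
pad 2 to align 4 for state
state at 4 (size 16, align 4) → ends 20
target at 20 (size 8, align 4) → ends 28
hp at 28 (size 4, align 4) → ends 32
ammo at 32 (size 4, align 4) → ends 36
z at 36 (size 18, align 2) → ends 54
pad 2 to align 4 for y
y at 56 (size 4, align 4) → ends 60
total 60 bytes, alignment 4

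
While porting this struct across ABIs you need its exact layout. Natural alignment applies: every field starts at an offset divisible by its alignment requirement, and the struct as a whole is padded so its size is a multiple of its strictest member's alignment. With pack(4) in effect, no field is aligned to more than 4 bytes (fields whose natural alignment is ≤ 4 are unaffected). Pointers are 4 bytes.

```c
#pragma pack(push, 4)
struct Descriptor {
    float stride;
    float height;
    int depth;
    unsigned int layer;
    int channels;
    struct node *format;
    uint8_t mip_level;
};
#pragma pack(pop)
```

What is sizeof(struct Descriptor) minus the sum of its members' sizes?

0..4  stride  (4B, 4-aligned)
4..8  height  (4B, 4-aligned)
8..12  depth  (4B, 4-aligned)
12..16  layer  (4B, 4-aligned)
16..20  channels  (4B, 4-aligned)
20..24  format  (4B, 4-aligned)
24..25  mip_level  (1B, 1-aligned)
25..28  -- tail padding (3B)
sizeof = 28, alignof = 4
data bytes 25, size 28 → padding 3

3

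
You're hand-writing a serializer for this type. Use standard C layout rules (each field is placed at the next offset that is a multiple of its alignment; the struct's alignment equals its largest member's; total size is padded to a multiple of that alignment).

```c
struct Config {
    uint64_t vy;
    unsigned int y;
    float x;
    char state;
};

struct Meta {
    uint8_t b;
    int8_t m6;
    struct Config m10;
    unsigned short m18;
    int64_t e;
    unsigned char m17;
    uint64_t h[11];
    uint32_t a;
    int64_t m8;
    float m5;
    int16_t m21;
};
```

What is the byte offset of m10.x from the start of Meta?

20

Config: vy at 0 (size 8, align 8) → ends 8; y at 8 (size 4, align 4) → ends 12; x at 12 (size 4, align 4) → ends 16; state at 16 (size 1, align 1) → ends 17; tail pad 7 to reach multiple of 8; total 24 bytes, alignment 8
b at 0 (size 1, align 1) → ends 1
m6 at 1 (size 1, align 1) → ends 2
pad 6 to align 8 for m10
m10 at 8 (size 24, align 8) → ends 32
within Config: x at 12
8 + 12 = 20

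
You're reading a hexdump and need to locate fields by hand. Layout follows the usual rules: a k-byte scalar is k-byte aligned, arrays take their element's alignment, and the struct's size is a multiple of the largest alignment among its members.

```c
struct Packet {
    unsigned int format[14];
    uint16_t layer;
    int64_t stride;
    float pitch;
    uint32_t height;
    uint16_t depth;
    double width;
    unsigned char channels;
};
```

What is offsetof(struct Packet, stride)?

0..56  format  (56B, 4-aligned)
56..58  layer  (2B, 2-aligned)
58..64  -- padding (6B)
64..72  stride  (8B, 8-aligned)

64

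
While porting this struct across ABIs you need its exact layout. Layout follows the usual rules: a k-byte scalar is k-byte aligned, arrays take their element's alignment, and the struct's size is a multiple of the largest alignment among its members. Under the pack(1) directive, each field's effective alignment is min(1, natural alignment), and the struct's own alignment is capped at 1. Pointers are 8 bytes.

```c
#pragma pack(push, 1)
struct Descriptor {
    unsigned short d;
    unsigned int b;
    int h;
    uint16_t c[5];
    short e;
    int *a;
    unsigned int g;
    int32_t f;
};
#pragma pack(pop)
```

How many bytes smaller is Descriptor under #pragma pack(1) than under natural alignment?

natural layout:
  d at 0 (size 2, align 2) → ends 2
  pad 2 to align 4 for b
  b at 4 (size 4, align 4) → ends 8
  h at 8 (size 4, align 4) → ends 12
  c at 12 (size 10, align 2) → ends 22
  e at 22 (size 2, align 2) → ends 24
  a at 24 (size 8, align 8) → ends 32
  g at 32 (size 4, align 4) → ends 36
  f at 36 (size 4, align 4) → ends 40
  total 40 bytes, alignment 8
packed(1) layout:
  d at 0 (size 2, align 1) → ends 2
  b at 2 (size 4, align 1) → ends 6
  h at 6 (size 4, align 1) → ends 10
  c at 10 (size 10, align 1) → ends 20
  e at 20 (size 2, align 1) → ends 22
  a at 22 (size 8, align 1) → ends 30
  g at 30 (size 4, align 1) → ends 34
  f at 34 (size 4, align 1) → ends 38
  total 38 bytes, alignment 1
40 − 38 = 2

2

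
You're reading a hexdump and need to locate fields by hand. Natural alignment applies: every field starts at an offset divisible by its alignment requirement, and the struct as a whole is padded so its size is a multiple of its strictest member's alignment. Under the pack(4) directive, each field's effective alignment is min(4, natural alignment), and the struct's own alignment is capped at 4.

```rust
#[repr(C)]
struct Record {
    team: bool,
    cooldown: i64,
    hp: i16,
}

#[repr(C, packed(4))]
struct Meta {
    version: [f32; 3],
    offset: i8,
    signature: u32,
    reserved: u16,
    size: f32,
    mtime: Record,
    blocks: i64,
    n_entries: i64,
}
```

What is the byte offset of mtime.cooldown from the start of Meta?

Record: team at 0 (size 1, align 1) → ends 1; pad 7 to align 8 for cooldown; cooldown at 8 (size 8, align 8) → ends 16; hp at 16 (size 2, align 2) → ends 18; tail pad 6 to reach multiple of 8; total 24 bytes, alignment 8
version at 0 (size 12, align 4) → ends 12
offset at 12 (size 1, align 1) → ends 13
pad 3 to align 4 for signature
signature at 16 (size 4, align 4) → ends 20
reserved at 20 (size 2, align 2) → ends 22
pad 2 to align 4 for size
size at 24 (size 4, align 4) → ends 28
mtime at 28 (size 24, align 4) → ends 52
within Record: cooldown at 8
28 + 8 = 36

36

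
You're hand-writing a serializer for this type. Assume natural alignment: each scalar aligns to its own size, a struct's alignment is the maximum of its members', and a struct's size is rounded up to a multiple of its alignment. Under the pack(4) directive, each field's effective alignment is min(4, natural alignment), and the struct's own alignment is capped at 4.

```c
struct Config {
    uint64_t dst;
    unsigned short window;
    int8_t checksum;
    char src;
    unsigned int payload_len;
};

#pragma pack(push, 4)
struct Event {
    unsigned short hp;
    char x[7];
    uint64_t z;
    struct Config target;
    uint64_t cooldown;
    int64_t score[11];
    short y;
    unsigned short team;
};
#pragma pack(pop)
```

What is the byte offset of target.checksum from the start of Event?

Config: 0..8  dst  (8B, 8-aligned); 8..10  window  (2B, 2-aligned); 10..11  checksum  (1B, 1-aligned); 11..12  src  (1B, 1-aligned); 12..16  payload_len  (4B, 4-aligned); sizeof = 16, alignof = 8
0..2  hp  (2B, 2-aligned)
2..9  x  (7B, 1-aligned)
9..12  -- padding (3B)
12..20  z  (8B, 4-aligned)
20..36  target  (16B, 4-aligned)
within Config: checksum at 10
20 + 10 = 30

30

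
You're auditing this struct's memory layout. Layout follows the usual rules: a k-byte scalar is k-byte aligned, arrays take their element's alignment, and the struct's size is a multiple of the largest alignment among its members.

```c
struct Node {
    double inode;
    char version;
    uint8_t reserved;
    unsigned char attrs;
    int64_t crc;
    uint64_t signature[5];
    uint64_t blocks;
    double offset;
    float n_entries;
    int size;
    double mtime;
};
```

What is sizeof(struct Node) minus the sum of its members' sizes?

@0: inode [8B, align 8] → 8
@8: version [1B, align 1] → 9
@9: reserved [1B, align 1] → 10
@10: attrs [1B, align 1] → 11
+5 pad (align 8)
@16: crc [8B, align 8] → 24
@24: signature [40B, align 8] → 64
@64: blocks [8B, align 8] → 72
@72: offset [8B, align 8] → 80
@80: n_entries [4B, align 4] → 84
@84: size [4B, align 4] → 88
@88: mtime [8B, align 8] → 96
size 96, align 8
data bytes 91, size 96 → padding 5

5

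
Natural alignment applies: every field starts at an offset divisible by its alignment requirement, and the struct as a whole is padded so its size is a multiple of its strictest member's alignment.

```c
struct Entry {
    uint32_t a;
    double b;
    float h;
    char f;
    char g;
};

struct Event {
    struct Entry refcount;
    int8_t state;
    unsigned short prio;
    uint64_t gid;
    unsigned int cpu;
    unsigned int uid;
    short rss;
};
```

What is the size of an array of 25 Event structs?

Entry: @0: a [4B, align 4] → 4; +4 pad (align 8); @8: b [8B, align 8] → 16; @16: h [4B, align 4] → 20; @20: f [1B, align 1] → 21; @21: g [1B, align 1] → 22; +2 tail pad (align 8); size 24, align 8
@0: refcount [24B, align 8] → 24
@24: state [1B, align 1] → 25
+1 pad (align 2)
@26: prio [2B, align 2] → 28
+4 pad (align 8)
@32: gid [8B, align 8] → 40
@40: cpu [4B, align 4] → 44
@44: uid [4B, align 4] → 48
@48: rss [2B, align 2] → 50
+6 tail pad (align 8)
size 56, align 8
array of 25: 25 × 56 = 1400

1400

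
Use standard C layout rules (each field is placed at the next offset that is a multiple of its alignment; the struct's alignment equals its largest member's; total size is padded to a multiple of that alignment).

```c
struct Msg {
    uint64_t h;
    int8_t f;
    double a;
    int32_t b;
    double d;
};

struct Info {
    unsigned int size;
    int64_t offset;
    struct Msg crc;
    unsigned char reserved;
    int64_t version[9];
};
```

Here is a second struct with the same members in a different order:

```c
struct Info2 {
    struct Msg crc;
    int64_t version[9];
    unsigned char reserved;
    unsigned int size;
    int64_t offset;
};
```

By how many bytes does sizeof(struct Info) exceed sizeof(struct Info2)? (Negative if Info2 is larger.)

8

Msg: @0: h [8B, align 8] → 8; @8: f [1B, align 1] → 9; +7 pad (align 8); @16: a [8B, align 8] → 24; @24: b [4B, align 4] → 28; +4 pad (align 8); @32: d [8B, align 8] → 40; size 40, align 8
@0: size [4B, align 4] → 4
+4 pad (align 8)
@8: offset [8B, align 8] → 16
@16: crc [40B, align 8] → 56
@56: reserved [1B, align 1] → 57
+7 pad (align 8)
@64: version [72B, align 8] → 136
size 136, align 8
— Info2 —
@0: crc [40B, align 8] → 40
@40: version [72B, align 8] → 112
@112: reserved [1B, align 1] → 113
+3 pad (align 4)
@116: size [4B, align 4] → 120
@120: offset [8B, align 8] → 128
size 128, align 8
136 − 128 = 8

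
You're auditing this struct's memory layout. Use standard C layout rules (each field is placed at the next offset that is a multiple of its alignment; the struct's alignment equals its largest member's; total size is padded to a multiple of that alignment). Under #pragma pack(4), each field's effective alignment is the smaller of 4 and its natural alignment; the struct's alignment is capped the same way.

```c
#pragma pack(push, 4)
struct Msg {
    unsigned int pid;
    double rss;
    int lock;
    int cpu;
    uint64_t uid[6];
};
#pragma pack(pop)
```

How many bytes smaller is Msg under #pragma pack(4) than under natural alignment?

4

natural layout:
  pid at 0 (size 4, align 4) → ends 4
  pad 4 to align 8 for rss
  rss at 8 (size 8, align 8) → ends 16
  lock at 16 (size 4, align 4) → ends 20
  cpu at 20 (size 4, align 4) → ends 24
  uid at 24 (size 48, align 8) → ends 72
  total 72 bytes, alignment 8
packed(4) layout:
  pid at 0 (size 4, align 4) → ends 4
  rss at 4 (size 8, align 4) → ends 12
  lock at 12 (size 4, align 4) → ends 16
  cpu at 16 (size 4, align 4) → ends 20
  uid at 20 (size 48, align 4) → ends 68
  total 68 bytes, alignment 4
72 − 68 = 4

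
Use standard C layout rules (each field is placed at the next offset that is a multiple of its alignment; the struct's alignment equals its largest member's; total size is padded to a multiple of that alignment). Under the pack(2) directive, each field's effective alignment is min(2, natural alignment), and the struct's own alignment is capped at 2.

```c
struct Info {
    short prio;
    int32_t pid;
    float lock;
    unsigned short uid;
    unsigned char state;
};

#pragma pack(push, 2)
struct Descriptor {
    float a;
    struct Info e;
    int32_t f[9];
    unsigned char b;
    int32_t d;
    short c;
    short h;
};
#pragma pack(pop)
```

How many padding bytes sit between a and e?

Info: 0..2  prio  (2B, 2-aligned); 2..4  -- padding (2B); 4..8  pid  (4B, 4-aligned); 8..12  lock  (4B, 4-aligned); 12..14  uid  (2B, 2-aligned); 14..15  state  (1B, 1-aligned); 15..16  -- tail padding (1B); sizeof = 16, alignof = 4
0..4  a  (4B, 2-aligned)
4..20  e  (16B, 2-aligned)

0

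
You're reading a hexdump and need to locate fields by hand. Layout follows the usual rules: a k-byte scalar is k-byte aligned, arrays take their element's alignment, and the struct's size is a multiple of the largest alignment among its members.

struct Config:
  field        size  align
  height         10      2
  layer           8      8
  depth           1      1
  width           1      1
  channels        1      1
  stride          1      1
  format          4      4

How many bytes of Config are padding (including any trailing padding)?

6

@0: height [10B, align 2] → 10
+6 pad (align 8)
@16: layer [8B, align 8] → 24
@24: depth [1B, align 1] → 25
@25: width [1B, align 1] → 26
@26: channels [1B, align 1] → 27
@27: stride [1B, align 1] → 28
@28: format [4B, align 4] → 32
size 32, align 8
data bytes 26, size 32 → padding 6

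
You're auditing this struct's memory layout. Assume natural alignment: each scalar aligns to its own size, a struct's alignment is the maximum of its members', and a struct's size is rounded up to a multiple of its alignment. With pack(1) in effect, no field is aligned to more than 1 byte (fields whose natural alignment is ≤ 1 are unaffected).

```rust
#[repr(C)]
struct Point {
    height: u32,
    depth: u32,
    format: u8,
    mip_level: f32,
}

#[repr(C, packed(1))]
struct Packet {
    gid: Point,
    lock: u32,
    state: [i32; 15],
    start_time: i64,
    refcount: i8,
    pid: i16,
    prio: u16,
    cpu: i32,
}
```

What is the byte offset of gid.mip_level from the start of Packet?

Point: height at 0 (size 4, align 4) → ends 4; depth at 4 (size 4, align 4) → ends 8; format at 8 (size 1, align 1) → ends 9; pad 3 to align 4 for mip_level; mip_level at 12 (size 4, align 4) → ends 16; total 16 bytes, alignment 4
gid at 0 (size 16, align 1) → ends 16
within Point: mip_level at 12
0 + 12 = 12

12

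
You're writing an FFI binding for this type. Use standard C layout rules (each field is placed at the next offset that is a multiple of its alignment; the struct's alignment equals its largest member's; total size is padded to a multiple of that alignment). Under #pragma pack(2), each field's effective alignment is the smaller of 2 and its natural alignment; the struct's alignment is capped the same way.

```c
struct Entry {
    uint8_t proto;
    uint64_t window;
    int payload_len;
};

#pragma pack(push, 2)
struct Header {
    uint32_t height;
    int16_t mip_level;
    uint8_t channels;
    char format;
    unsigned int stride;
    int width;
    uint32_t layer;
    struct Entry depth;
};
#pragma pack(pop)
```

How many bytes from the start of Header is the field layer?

16

Entry: 0..1  proto  (1B, 1-aligned); 1..8  -- padding (7B); 8..16  window  (8B, 8-aligned); 16..20  payload_len  (4B, 4-aligned); 20..24  -- tail padding (4B); sizeof = 24, alignof = 8
0..4  height  (4B, 2-aligned)
4..6  mip_level  (2B, 2-aligned)
6..7  channels  (1B, 1-aligned)
7..8  format  (1B, 1-aligned)
8..12  stride  (4B, 2-aligned)
12..16  width  (4B, 2-aligned)
16..20  layer  (4B, 2-aligned)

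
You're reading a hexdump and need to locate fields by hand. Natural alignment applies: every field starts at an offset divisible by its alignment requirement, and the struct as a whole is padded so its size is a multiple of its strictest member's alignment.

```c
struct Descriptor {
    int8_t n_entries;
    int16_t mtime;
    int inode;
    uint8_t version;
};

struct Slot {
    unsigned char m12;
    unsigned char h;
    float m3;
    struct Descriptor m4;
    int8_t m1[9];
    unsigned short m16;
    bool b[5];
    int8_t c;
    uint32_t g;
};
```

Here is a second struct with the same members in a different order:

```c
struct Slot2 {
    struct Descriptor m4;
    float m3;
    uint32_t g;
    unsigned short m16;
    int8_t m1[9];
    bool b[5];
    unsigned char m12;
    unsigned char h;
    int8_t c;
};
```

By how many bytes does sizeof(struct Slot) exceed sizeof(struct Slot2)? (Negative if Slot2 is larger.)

4

Descriptor: n_entries at 0 (size 1, align 1) → ends 1; pad 1 to align 2 for mtime; mtime at 2 (size 2, align 2) → ends 4; inode at 4 (size 4, align 4) → ends 8; version at 8 (size 1, align 1) → ends 9; tail pad 3 to reach multiple of 4; total 12 bytes, alignment 4
m12 at 0 (size 1, align 1) → ends 1
h at 1 (size 1, align 1) → ends 2
pad 2 to align 4 for m3
m3 at 4 (size 4, align 4) → ends 8
m4 at 8 (size 12, align 4) → ends 20
m1 at 20 (size 9, align 1) → ends 29
pad 1 to align 2 for m16
m16 at 30 (size 2, align 2) → ends 32
b at 32 (size 5, align 1) → ends 37
c at 37 (size 1, align 1) → ends 38
pad 2 to align 4 for g
g at 40 (size 4, align 4) → ends 44
total 44 bytes, alignment 4
— Slot2 —
m4 at 0 (size 12, align 4) → ends 12
m3 at 12 (size 4, align 4) → ends 16
g at 16 (size 4, align 4) → ends 20
m16 at 20 (size 2, align 2) → ends 22
m1 at 22 (size 9, align 1) → ends 31
b at 31 (size 5, align 1) → ends 36
m12 at 36 (size 1, align 1) → ends 37
h at 37 (size 1, align 1) → ends 38
c at 38 (size 1, align 1) → ends 39
tail pad 1 to reach multiple of 4
total 40 bytes, alignment 4
44 − 40 = 4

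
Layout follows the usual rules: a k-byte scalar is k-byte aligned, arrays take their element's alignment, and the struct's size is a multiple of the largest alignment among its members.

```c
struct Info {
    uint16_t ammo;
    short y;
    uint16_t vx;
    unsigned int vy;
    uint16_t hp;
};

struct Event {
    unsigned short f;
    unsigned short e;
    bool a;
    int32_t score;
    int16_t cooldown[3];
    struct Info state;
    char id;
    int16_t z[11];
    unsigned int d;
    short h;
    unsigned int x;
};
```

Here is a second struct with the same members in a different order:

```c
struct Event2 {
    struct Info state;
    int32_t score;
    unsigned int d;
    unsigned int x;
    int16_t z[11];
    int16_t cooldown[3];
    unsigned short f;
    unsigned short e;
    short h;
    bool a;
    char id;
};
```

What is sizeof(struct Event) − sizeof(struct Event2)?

8

Info: ammo at 0 (size 2, align 2) → ends 2; y at 2 (size 2, align 2) → ends 4; vx at 4 (size 2, align 2) → ends 6; pad 2 to align 4 for vy; vy at 8 (size 4, align 4) → ends 12; hp at 12 (size 2, align 2) → ends 14; tail pad 2 to reach multiple of 4; total 16 bytes, alignment 4
f at 0 (size 2, align 2) → ends 2
e at 2 (size 2, align 2) → ends 4
a at 4 (size 1, align 1) → ends 5
pad 3 to align 4 for score
score at 8 (size 4, align 4) → ends 12
cooldown at 12 (size 6, align 2) → ends 18
pad 2 to align 4 for state
state at 20 (size 16, align 4) → ends 36
id at 36 (size 1, align 1) → ends 37
pad 1 to align 2 for z
z at 38 (size 22, align 2) → ends 60
d at 60 (size 4, align 4) → ends 64
h at 64 (size 2, align 2) → ends 66
pad 2 to align 4 for x
x at 68 (size 4, align 4) → ends 72
total 72 bytes, alignment 4
— Event2 —
state at 0 (size 16, align 4) → ends 16
score at 16 (size 4, align 4) → ends 20
d at 20 (size 4, align 4) → ends 24
x at 24 (size 4, align 4) → ends 28
z at 28 (size 22, align 2) → ends 50
cooldown at 50 (size 6, align 2) → ends 56
f at 56 (size 2, align 2) → ends 58
e at 58 (size 2, align 2) → ends 60
h at 60 (size 2, align 2) → ends 62
a at 62 (size 1, align 1) → ends 63
id at 63 (size 1, align 1) → ends 64
total 64 bytes, alignment 4
72 − 64 = 8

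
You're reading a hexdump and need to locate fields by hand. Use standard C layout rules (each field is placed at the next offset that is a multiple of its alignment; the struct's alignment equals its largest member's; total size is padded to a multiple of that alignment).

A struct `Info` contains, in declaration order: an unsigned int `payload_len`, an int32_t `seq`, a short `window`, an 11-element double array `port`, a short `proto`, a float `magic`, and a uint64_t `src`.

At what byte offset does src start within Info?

112

0..4  payload_len  (4B, 4-aligned)
4..8  seq  (4B, 4-aligned)
8..10  window  (2B, 2-aligned)
10..16  -- padding (6B)
16..104  port  (88B, 8-aligned)
104..106  proto  (2B, 2-aligned)
106..108  -- padding (2B)
108..112  magic  (4B, 4-aligned)
112..120  src  (8B, 8-aligned)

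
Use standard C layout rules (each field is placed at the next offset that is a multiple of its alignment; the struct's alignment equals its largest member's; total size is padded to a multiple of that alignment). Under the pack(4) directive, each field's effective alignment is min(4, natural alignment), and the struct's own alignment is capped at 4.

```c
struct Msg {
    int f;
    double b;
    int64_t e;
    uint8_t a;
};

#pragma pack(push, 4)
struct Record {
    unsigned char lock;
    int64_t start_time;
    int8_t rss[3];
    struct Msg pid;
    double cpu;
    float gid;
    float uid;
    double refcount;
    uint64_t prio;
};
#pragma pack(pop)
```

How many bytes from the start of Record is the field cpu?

48

Msg: f at 0 (size 4, align 4) → ends 4; pad 4 to align 8 for b; b at 8 (size 8, align 8) → ends 16; e at 16 (size 8, align 8) → ends 24; a at 24 (size 1, align 1) → ends 25; tail pad 7 to reach multiple of 8; total 32 bytes, alignment 8
lock at 0 (size 1, align 1) → ends 1
pad 3 to align 4 for start_time
start_time at 4 (size 8, align 4) → ends 12
rss at 12 (size 3, align 1) → ends 15
pad 1 to align 4 for pid
pid at 16 (size 32, align 4) → ends 48
cpu at 48 (size 8, align 4) → ends 56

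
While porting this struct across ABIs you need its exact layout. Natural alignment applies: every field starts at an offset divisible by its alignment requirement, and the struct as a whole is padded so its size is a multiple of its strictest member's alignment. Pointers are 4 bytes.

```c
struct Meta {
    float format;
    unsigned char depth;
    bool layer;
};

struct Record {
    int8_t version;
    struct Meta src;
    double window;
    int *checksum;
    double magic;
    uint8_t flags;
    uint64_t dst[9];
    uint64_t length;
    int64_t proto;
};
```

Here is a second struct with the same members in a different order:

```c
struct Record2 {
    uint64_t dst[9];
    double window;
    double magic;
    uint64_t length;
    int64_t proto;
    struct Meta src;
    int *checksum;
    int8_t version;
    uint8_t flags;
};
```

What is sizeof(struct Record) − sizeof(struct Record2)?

Meta: @0: format [4B, align 4] → 4; @4: depth [1B, align 1] → 5; @5: layer [1B, align 1] → 6; +2 tail pad (align 4); size 8, align 4
@0: version [1B, align 1] → 1
+3 pad (align 4)
@4: src [8B, align 4] → 12
+4 pad (align 8)
@16: window [8B, align 8] → 24
@24: checksum [4B, align 4] → 28
+4 pad (align 8)
@32: magic [8B, align 8] → 40
@40: flags [1B, align 1] → 41
+7 pad (align 8)
@48: dst [72B, align 8] → 120
@120: length [8B, align 8] → 128
@128: proto [8B, align 8] → 136
size 136, align 8
— Record2 —
@0: dst [72B, align 8] → 72
@72: window [8B, align 8] → 80
@80: magic [8B, align 8] → 88
@88: length [8B, align 8] → 96
@96: proto [8B, align 8] → 104
@104: src [8B, align 4] → 112
@112: checksum [4B, align 4] → 116
@116: version [1B, align 1] → 117
@117: flags [1B, align 1] → 118
+2 tail pad (align 8)
size 120, align 8
136 − 120 = 16

16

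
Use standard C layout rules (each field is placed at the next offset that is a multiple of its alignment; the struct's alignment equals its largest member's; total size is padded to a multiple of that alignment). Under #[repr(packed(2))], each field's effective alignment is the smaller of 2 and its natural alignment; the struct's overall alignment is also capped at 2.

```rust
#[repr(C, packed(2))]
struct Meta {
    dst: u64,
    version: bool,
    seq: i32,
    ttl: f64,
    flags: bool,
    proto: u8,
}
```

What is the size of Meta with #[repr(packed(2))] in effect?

24

@0: dst [8B, align 2] → 8
@8: version [1B, align 1] → 9
+1 pad (align 2)
@10: seq [4B, align 2] → 14
@14: ttl [8B, align 2] → 22
@22: flags [1B, align 1] → 23
@23: proto [1B, align 1] → 24
size 24, align 2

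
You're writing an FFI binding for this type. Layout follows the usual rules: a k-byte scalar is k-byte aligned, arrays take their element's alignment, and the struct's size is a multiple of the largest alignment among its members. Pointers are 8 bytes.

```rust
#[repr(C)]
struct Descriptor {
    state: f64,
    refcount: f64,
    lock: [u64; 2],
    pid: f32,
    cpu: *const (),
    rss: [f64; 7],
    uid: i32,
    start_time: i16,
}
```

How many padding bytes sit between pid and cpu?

@0: state [8B, align 8] → 8
@8: refcount [8B, align 8] → 16
@16: lock [16B, align 8] → 32
@32: pid [4B, align 4] → 36
+4 pad (align 8)
@40: cpu [8B, align 8] → 48

4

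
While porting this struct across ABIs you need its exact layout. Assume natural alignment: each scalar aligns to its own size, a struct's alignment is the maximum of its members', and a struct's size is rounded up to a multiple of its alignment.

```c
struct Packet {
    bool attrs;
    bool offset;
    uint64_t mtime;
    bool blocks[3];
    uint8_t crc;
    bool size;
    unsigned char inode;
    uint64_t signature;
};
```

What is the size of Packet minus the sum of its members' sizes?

0..1  attrs  (1B, 1-aligned)
1..2  offset  (1B, 1-aligned)
2..8  -- padding (6B)
8..16  mtime  (8B, 8-aligned)
16..19  blocks  (3B, 1-aligned)
19..20  crc  (1B, 1-aligned)
20..21  size  (1B, 1-aligned)
21..22  inode  (1B, 1-aligned)
22..24  -- padding (2B)
24..32  signature  (8B, 8-aligned)
sizeof = 32, alignof = 8
data bytes 24, size 32 → padding 8

8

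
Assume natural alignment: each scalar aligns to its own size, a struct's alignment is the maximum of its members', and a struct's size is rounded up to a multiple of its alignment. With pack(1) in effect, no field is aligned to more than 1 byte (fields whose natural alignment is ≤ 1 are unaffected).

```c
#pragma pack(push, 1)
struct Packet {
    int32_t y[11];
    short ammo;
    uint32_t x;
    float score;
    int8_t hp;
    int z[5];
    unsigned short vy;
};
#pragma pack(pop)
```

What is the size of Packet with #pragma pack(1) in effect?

0..44  y  (44B, 1-aligned)
44..46  ammo  (2B, 1-aligned)
46..50  x  (4B, 1-aligned)
50..54  score  (4B, 1-aligned)
54..55  hp  (1B, 1-aligned)
55..75  z  (20B, 1-aligned)
75..77  vy  (2B, 1-aligned)
sizeof = 77, alignof = 1

77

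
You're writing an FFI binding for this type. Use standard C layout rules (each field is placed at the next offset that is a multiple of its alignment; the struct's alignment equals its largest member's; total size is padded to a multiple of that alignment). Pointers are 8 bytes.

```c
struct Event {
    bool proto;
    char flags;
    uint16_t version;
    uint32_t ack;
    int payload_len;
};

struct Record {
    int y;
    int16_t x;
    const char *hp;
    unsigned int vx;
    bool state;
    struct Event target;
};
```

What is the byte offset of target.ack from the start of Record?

28

Event: proto at 0 (size 1, align 1) → ends 1; flags at 1 (size 1, align 1) → ends 2; version at 2 (size 2, align 2) → ends 4; ack at 4 (size 4, align 4) → ends 8; payload_len at 8 (size 4, align 4) → ends 12; total 12 bytes, alignment 4
y at 0 (size 4, align 4) → ends 4
x at 4 (size 2, align 2) → ends 6
pad 2 to align 8 for hp
hp at 8 (size 8, align 8) → ends 16
vx at 16 (size 4, align 4) → ends 20
state at 20 (size 1, align 1) → ends 21
pad 3 to align 4 for target
target at 24 (size 12, align 4) → ends 36
within Event: ack at 4
24 + 4 = 28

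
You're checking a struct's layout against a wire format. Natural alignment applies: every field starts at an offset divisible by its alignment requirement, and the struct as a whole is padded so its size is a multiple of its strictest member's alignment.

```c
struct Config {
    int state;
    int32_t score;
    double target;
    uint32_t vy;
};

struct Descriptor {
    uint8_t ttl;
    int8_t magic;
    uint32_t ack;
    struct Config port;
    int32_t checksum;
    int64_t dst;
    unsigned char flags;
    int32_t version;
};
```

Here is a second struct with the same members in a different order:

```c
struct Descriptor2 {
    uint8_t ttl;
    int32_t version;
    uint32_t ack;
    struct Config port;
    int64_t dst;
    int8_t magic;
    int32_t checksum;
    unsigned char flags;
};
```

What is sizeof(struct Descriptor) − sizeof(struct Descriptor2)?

Config: 0..4  state  (4B, 4-aligned); 4..8  score  (4B, 4-aligned); 8..16  target  (8B, 8-aligned); 16..20  vy  (4B, 4-aligned); 20..24  -- tail padding (4B); sizeof = 24, alignof = 8
0..1  ttl  (1B, 1-aligned)
1..2  magic  (1B, 1-aligned)
2..4  -- padding (2B)
4..8  ack  (4B, 4-aligned)
8..32  port  (24B, 8-aligned)
32..36  checksum  (4B, 4-aligned)
36..40  -- padding (4B)
40..48  dst  (8B, 8-aligned)
48..49  flags  (1B, 1-aligned)
49..52  -- padding (3B)
52..56  version  (4B, 4-aligned)
sizeof = 56, alignof = 8
— Descriptor2 —
0..1  ttl  (1B, 1-aligned)
1..4  -- padding (3B)
4..8  version  (4B, 4-aligned)
8..12  ack  (4B, 4-aligned)
12..16  -- padding (4B)
16..40  port  (24B, 8-aligned)
40..48  dst  (8B, 8-aligned)
48..49  magic  (1B, 1-aligned)
49..52  -- padding (3B)
52..56  checksum  (4B, 4-aligned)
56..57  flags  (1B, 1-aligned)
57..64  -- tail padding (7B)
sizeof = 64, alignof = 8
56 − 64 = -8

-8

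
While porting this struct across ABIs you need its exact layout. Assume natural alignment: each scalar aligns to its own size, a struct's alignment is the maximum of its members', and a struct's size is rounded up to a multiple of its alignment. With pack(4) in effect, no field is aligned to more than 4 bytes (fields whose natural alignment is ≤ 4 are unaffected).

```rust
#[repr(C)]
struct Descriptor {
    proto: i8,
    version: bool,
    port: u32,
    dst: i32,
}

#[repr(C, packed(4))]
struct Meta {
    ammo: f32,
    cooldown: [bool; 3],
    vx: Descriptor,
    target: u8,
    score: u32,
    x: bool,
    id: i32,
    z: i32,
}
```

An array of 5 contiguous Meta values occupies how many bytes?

Descriptor: 0..1  proto  (1B, 1-aligned); 1..2  version  (1B, 1-aligned); 2..4  -- padding (2B); 4..8  port  (4B, 4-aligned); 8..12  dst  (4B, 4-aligned); sizeof = 12, alignof = 4
0..4  ammo  (4B, 4-aligned)
4..7  cooldown  (3B, 1-aligned)
7..8  -- padding (1B)
8..20  vx  (12B, 4-aligned)
20..21  target  (1B, 1-aligned)
21..24  -- padding (3B)
24..28  score  (4B, 4-aligned)
28..29  x  (1B, 1-aligned)
29..32  -- padding (3B)
32..36  id  (4B, 4-aligned)
36..40  z  (4B, 4-aligned)
sizeof = 40, alignof = 4
array of 5: 5 × 40 = 200

200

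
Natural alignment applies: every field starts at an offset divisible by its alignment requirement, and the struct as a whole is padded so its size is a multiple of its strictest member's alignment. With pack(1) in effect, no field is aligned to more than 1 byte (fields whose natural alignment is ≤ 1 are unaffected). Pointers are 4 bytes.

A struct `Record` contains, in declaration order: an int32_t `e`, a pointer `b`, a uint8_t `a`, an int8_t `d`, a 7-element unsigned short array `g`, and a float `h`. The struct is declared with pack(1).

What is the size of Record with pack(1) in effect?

28

e at 0 (size 4, align 1) → ends 4
b at 4 (size 4, align 1) → ends 8
a at 8 (size 1, align 1) → ends 9
d at 9 (size 1, align 1) → ends 10
g at 10 (size 14, align 1) → ends 24
h at 24 (size 4, align 1) → ends 28
total 28 bytes, alignment 1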